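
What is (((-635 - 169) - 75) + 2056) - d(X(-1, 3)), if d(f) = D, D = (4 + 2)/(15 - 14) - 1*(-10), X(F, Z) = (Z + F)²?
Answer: 1161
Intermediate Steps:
X(F, Z) = (F + Z)²
D = 16 (D = 6/1 + 10 = 6*1 + 10 = 6 + 10 = 16)
d(f) = 16
(((-635 - 169) - 75) + 2056) - d(X(-1, 3)) = (((-635 - 169) - 75) + 2056) - 1*16 = ((-804 - 75) + 2056) - 16 = (-879 + 2056) - 16 = 1177 - 16 = 1161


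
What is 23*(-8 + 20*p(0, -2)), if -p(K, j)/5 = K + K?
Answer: -184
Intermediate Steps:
p(K, j) = -10*K (p(K, j) = -5*(K + K) = -10*K)
23*(-8 + 20*p(0, -2)) = 23*(-8 + 20*(-10*0)) = 23*(-8 + 20*0) = 23*(-8 + 0) = 23*(-8) = -184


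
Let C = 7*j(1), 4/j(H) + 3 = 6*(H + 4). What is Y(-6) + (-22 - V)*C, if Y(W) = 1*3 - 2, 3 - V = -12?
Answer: -1009/27 ≈ -37.370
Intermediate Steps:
V = 15 (V = 3 - 1*(-12) = 3 + 12 = 15)
j(H) = 4/(21 + 6*H) (j(H) = 4/(-3 + 6*(H + 4)) = 4/(-3 + 6*(4 + H)) = 4/(-3 + (24 + 6*H)) = 4/(21 + 6*H))
Y(W) = 1 (Y(W) = 3 - 2 = 1)
C = 28/27 (C = 7*(4/(3*(7 + 2*1))) = 7*(4/(3*(7 + 2))) = 7*((4/3)/9) = 7*((4/3)*(⅑)) = 7*(4/27) = 28/27 ≈ 1.0370)
Y(-6) + (-22 - V)*C = 1 + (-22 - 1*15)*(28/27) = 1 + (-22 - 15)*(28/27) = 1 - 37*28/27 = 1 - 1036/27 = -1009/27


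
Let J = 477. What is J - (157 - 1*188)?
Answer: 508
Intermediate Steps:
J - (157 - 1*188) = 477 - (157 - 1*188) = 477 - (157 - 188) = 477 - 1*(-31) = 477 + 31 = 508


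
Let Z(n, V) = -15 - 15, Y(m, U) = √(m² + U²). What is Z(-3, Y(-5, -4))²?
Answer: 900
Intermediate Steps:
Y(m, U) = √(U² + m²)
Z(n, V) = -30
Z(-3, Y(-5, -4))² = (-30)² = 900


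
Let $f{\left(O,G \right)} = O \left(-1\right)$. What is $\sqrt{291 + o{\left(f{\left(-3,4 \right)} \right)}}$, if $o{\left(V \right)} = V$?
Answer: $7 \sqrt{6} \approx 17.146$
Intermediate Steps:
$f{\left(O,G \right)} = - O$
$\sqrt{291 + o{\left(f{\left(-3,4 \right)} \right)}} = \sqrt{291 - -3} = \sqrt{291 + 3} = \sqrt{294} = 7 \sqrt{6}$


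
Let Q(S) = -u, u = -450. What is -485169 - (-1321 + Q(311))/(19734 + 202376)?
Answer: -107760885719/222110 ≈ -4.8517e+5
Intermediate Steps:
Q(S) = 450 (Q(S) = -1*(-450) = 450)
-485169 - (-1321 + Q(311))/(19734 + 202376) = -485169 - (-1321 + 450)/(19734 + 202376) = -485169 - (-871)/222110 = -485169 - 1*(-871/222110) = -485169 + 871/222110 = -107760885719/222110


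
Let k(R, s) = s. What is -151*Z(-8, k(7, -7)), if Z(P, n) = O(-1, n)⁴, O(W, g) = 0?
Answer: 0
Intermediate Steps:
Z(P, n) = 0 (Z(P, n) = 0⁴ = 0)
-151*Z(-8, k(7, -7)) = -151*0 = 0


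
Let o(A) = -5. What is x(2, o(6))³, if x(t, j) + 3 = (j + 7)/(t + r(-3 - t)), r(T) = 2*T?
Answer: -2197/64 ≈ -34.328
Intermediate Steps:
x(t, j) = -3 + (7 + j)/(-6 - t) (x(t, j) = -3 + (j + 7)/(t + 2*(-3 - t)) = -3 + (7 + j)/(t + (-6 - 2*t)) = -3 + (7 + j)/(-6 - t))
x(2, o(6))³ = ((25 - 5 + 3*2)/(-6 - 1*2))³ = ((25 - 5 + 6)/(-6 - 2))³ = (26/(-8))³ = (-⅛*26)³ = (-13/4)³ = -2197/64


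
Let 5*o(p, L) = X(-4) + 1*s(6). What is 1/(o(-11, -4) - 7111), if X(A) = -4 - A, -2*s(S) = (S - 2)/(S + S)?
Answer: -30/213331 ≈ -0.00014063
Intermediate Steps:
s(S) = -(-2 + S)/(4*S) (s(S) = -(S - 2)/(2*(S + S)) = -(-2 + S)/(2*(2*S)) = -(-2 + S)*1/(2*S)/2 = -(-2 + S)/(4*S))
o(p, L) = -1/30 (o(p, L) = ((-4 - 1*(-4)) + 1*((1/4)*(2 - 1*6)/6))/5 = ((-4 + 4) + 1*((1/4)*(1/6)*(2 - 6)))/5 = (0 + 1*((1/4)*(1/6)*(-4)))/5 = (0 + 1*(-1/6))/5 = (0 - 1/6)/5 = (1/5)*(-1/6) = -1/30)
1/(o(-11, -4) - 7111) = 1/(-1/30 - 7111) = 1/(-213331/30) = -30/213331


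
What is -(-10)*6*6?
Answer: 360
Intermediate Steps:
-(-10)*6*6 = -2*(-30)*6 = 60*6 = 360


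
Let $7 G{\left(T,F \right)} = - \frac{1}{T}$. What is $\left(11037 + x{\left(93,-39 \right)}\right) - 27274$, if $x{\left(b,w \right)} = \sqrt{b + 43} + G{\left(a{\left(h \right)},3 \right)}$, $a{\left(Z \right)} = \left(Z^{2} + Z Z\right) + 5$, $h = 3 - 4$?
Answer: $- \frac{795614}{49} + 2 \sqrt{34} \approx -16225.0$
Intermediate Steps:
$h = -1$
$a{\left(Z \right)} = 5 + 2 Z^{2}$ ($a{\left(Z \right)} = \left(Z^{2} + Z^{2}\right) + 5 = 2 Z^{2} + 5 = 5 + 2 Z^{2}$)
$G{\left(T,F \right)} = - \frac{1}{7 T}$ ($G{\left(T,F \right)} = \frac{\left(-1\right) \frac{1}{T}}{7} = - \frac{1}{7 T}$)
$x{\left(b,w \right)} = - \frac{1}{49} + \sqrt{43 + b}$ ($x{\left(b,w \right)} = \sqrt{b + 43} - \frac{1}{7 \left(5 + 2 \left(-1\right)^{2}\right)} = \sqrt{43 + b} - \frac{1}{7 \left(5 + 2 \cdot 1\right)} = \sqrt{43 + b} - \frac{1}{7 \left(5 + 2\right)} = \sqrt{43 + b} - \frac{1}{7 \cdot 7} = \sqrt{43 + b} - \frac{1}{49} = - \frac{1}{49} + \sqrt{43 + b}$)
$\left(11037 + x{\left(93,-39 \right)}\right) - 27274 = \left(11037 - \left(\frac{1}{49} - \sqrt{43 + 93}\right)\right) - 27274 = \left(11037 - \left(\frac{1}{49} - \sqrt{136}\right)\right) - 27274 = \left(11037 - \left(\frac{1}{49} - 2 \sqrt{34}\right)\right) - 27274 = \left(\frac{540812}{49} + 2 \sqrt{34}\right) - 27274 = - \frac{795614}{49} + 2 \sqrt{34}$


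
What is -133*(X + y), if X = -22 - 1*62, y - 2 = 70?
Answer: 1596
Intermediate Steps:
y = 72 (y = 2 + 70 = 72)
X = -84 (X = -22 - 62 = -84)
-133*(X + y) = -133*(-84 + 72) = -133*(-12) = 1596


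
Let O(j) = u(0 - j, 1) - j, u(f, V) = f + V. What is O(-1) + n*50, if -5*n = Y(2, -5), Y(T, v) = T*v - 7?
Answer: 173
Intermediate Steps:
Y(T, v) = -7 + T*v
n = 17/5 (n = -(-7 + 2*(-5))/5 = -(-7 - 10)/5 = -⅕*(-17) = 17/5 ≈ 3.4000)
u(f, V) = V + f
O(j) = 1 - 2*j (O(j) = (1 + (0 - j)) - j = (1 - j) - j = 1 - 2*j)
O(-1) + n*50 = (1 - 2*(-1)) + (17/5)*50 = (1 + 2) + 170 = 3 + 170 = 173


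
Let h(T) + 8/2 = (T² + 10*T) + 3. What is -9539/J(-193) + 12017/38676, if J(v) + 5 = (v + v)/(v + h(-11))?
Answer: 67520613605/20459604 ≈ 3300.2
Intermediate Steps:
h(T) = -1 + T² + 10*T (h(T) = -4 + ((T² + 10*T) + 3) = -4 + (3 + T² + 10*T) = -1 + T² + 10*T)
J(v) = -5 + 2*v/(10 + v) (J(v) = -5 + (v + v)/(v + (-1 + (-11)² + 10*(-11))) = -5 + (2*v)/(v + (-1 + 121 - 110)) = -5 + (2*v)/(v + 10) = -5 + (2*v)/(10 + v) = -5 + 2*v/(10 + v))
-9539/J(-193) + 12017/38676 = -9539*(10 - 193)/(-50 - 3*(-193)) + 12017/38676 = -9539*(-183/(-50 + 579)) + 12017*(1/38676) = -9539/((-1/183*529)) + 12017/38676 = -9539/(-529/183) + 12017/38676 = -9539*(-183/529) + 12017/38676 = 1745637/529 + 12017/38676 = 67520613605/20459604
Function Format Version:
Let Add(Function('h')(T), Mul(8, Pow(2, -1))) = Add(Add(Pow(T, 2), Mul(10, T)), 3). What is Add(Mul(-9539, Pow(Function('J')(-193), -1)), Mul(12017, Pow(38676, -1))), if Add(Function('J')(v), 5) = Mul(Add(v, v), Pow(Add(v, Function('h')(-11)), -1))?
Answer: Rational(67520613605, 20459604) ≈ 3300.2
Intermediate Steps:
Function('h')(T) = Add(-1, Pow(T, 2), Mul(10, T)) (Function('h')(T) = Add(-4, Add(Add(Pow(T, 2), Mul(10, T)), 3)) = Add(-4, Add(3, Pow(T, 2), Mul(10, T))) = Add(-1, Pow(T, 2), Mul(10, T)))
Function('J')(v) = Add(-5, Mul(2, v, Pow(Add(10, v), -1))) (Function('J')(v) = Add(-5, Mul(Add(v, v), Pow(Add(v, Add(-1, Pow(-11, 2), Mul(10, -11))), -1))) = Add(-5, Mul(Mul(2, v), Pow(Add(v, Add(-1, 121, -110)), -1))) = Add(-5, Mul(Mul(2, v), Pow(Add(v, 10), -1))) = Add(-5, Mul(Mul(2, v), Pow(Add(10, v), -1))) = Add(-5, Mul(2, v, Pow(Add(10, v), -1))))
Add(Mul(-9539, Pow(Function('J')(-193), -1)), Mul(12017, Pow(38676, -1))) = Add(Mul(-9539, Pow(Mul(Pow(Add(10, -193), -1), Add(-50, Mul(-3, -193))), -1)), Mul(12017, Pow(38676, -1))) = Add(Mul(-9539, Pow(Mul(Pow(-183, -1), Add(-50, 579)), -1)), Mul(12017, Rational(1, 38676))) = Add(Mul(-9539, Pow(Mul(Rational(-1, 183), 529), -1)), Rational(12017, 38676)) = Add(Mul(-9539, Pow(Rational(-529, 183), -1)), Rational(12017, 38676)) = Add(Mul(-9539, Rational(-183, 529)), Rational(12017, 38676)) = Add(Rational(1745637, 529), Rational(12017, 38676)) = Rational(67520613605, 20459604)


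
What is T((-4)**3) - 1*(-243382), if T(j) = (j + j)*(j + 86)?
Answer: 240566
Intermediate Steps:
T(j) = 2*j*(86 + j) (T(j) = (2*j)*(86 + j) = 2*j*(86 + j))
T((-4)**3) - 1*(-243382) = 2*(-4)**3*(86 + (-4)**3) - 1*(-243382) = 2*(-64)*(86 - 64) + 243382 = 2*(-64)*22 + 243382 = -2816 + 243382 = 240566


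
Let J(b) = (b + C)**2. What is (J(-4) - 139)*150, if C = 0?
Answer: -18450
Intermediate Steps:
J(b) = b**2 (J(b) = (b + 0)**2 = b**2)
(J(-4) - 139)*150 = ((-4)**2 - 139)*150 = (16 - 139)*150 = -123*150 = -18450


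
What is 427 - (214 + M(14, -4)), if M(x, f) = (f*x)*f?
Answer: -11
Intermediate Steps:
M(x, f) = x*f²
427 - (214 + M(14, -4)) = 427 - (214 + 14*(-4)²) = 427 - (214 + 14*16) = 427 - (214 + 224) = 427 - 1*438 = 427 - 438 = -11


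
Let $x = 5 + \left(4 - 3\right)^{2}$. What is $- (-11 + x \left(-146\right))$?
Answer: $887$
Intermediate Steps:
$x = 6$ ($x = 5 + 1^{2} = 5 + 1 = 6$)
$- (-11 + x \left(-146\right)) = - (-11 + 6 \left(-146\right)) = - (-11 - 876) = \left(-1\right) \left(-887\right) = 887$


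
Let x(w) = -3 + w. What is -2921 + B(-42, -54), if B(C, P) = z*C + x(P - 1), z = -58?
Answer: -543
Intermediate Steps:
B(C, P) = -4 + P - 58*C (B(C, P) = -58*C + (-3 + (P - 1)) = -58*C + (-3 + (-1 + P)) = -58*C + (-4 + P) = -4 + P - 58*C)
-2921 + B(-42, -54) = -2921 + (-4 - 54 - 58*(-42)) = -2921 + (-4 - 54 + 2436) = -2921 + 2378 = -543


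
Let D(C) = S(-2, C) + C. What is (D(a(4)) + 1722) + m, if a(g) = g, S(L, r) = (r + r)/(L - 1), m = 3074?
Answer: 14392/3 ≈ 4797.3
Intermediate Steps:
S(L, r) = 2*r/(-1 + L) (S(L, r) = (2*r)/(-1 + L) = 2*r/(-1 + L))
D(C) = C/3 (D(C) = 2*C/(-1 - 2) + C = 2*C/(-3) + C = 2*C*(-⅓) + C = -2*C/3 + C = C/3)
(D(a(4)) + 1722) + m = ((⅓)*4 + 1722) + 3074 = (4/3 + 1722) + 3074 = 5170/3 + 3074 = 14392/3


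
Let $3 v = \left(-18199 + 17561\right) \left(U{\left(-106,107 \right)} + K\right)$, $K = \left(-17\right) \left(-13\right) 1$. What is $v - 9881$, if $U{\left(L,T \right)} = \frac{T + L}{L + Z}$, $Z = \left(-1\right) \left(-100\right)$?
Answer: $- \frac{511604}{9} \approx -56845.0$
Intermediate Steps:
$Z = 100$
$U{\left(L,T \right)} = \frac{L + T}{100 + L}$ ($U{\left(L,T \right)} = \frac{T + L}{L + 100} = \frac{L + T}{100 + L}$)
$K = 221$ ($K = 221 \cdot 1 = 221$)
$v = - \frac{422675}{9}$ ($v = \frac{\left(-18199 + 17561\right) \left(\frac{-106 + 107}{100 - 106} + 221\right)}{3} = \frac{\left(-638\right) \left(\frac{1}{-6} \cdot 1 + 221\right)}{3} = \frac{\left(-638\right) \left(\left(- \frac{1}{6}\right) 1 + 221\right)}{3} = \frac{\left(-638\right) \left(- \frac{1}{6} + 221\right)}{3} = \frac{\left(-638\right) \frac{1325}{6}}{3} = \frac{1}{3} \left(- \frac{422675}{3}\right) = - \frac{422675}{9} \approx -46964.0$)
$v - 9881 = - \frac{422675}{9} - 9881 = - \frac{511604}{9}$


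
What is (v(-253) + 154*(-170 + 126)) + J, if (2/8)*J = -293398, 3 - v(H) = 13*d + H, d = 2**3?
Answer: -1180216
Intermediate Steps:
d = 8
v(H) = -101 - H (v(H) = 3 - (13*8 + H) = 3 - (104 + H) = 3 + (-104 - H) = -101 - H)
J = -1173592 (J = 4*(-293398) = -1173592)
(v(-253) + 154*(-170 + 126)) + J = ((-101 - 1*(-253)) + 154*(-170 + 126)) - 1173592 = ((-101 + 253) + 154*(-44)) - 1173592 = (152 - 6776) - 1173592 = -6624 - 1173592 = -1180216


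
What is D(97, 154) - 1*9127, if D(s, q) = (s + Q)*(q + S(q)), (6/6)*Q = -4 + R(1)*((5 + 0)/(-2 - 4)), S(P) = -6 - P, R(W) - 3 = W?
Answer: -9665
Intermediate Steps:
R(W) = 3 + W
Q = -22/3 (Q = -4 + (3 + 1)*((5 + 0)/(-2 - 4)) = -4 + 4*(5/(-6)) = -4 + 4*(5*(-⅙)) = -4 + 4*(-⅚) = -4 - 10/3 = -22/3 ≈ -7.3333)
D(s, q) = 44 - 6*s (D(s, q) = (s - 22/3)*(q + (-6 - q)) = (-22/3 + s)*(-6) = 44 - 6*s)
D(97, 154) - 1*9127 = (44 - 6*97) - 1*9127 = (44 - 582) - 9127 = -538 - 9127 = -9665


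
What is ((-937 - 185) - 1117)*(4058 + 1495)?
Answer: -12433167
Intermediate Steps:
((-937 - 185) - 1117)*(4058 + 1495) = (-1122 - 1117)*5553 = -2239*5553 = -12433167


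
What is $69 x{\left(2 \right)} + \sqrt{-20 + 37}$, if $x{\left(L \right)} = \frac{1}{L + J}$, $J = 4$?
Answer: $\frac{23}{2} + \sqrt{17} \approx 15.623$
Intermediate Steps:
$x{\left(L \right)} = \frac{1}{4 + L}$ ($x{\left(L \right)} = \frac{1}{L + 4} = \frac{1}{4 + L}$)
$69 x{\left(2 \right)} + \sqrt{-20 + 37} = \frac{69}{4 + 2} + \sqrt{-20 + 37} = \frac{69}{6} + \sqrt{17} = 69 \cdot \frac{1}{6} + \sqrt{17} = \frac{23}{2} + \sqrt{17}$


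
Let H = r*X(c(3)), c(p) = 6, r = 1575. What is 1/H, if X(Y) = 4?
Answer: 1/6300 ≈ 0.00015873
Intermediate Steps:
H = 6300 (H = 1575*4 = 6300)
1/H = 1/6300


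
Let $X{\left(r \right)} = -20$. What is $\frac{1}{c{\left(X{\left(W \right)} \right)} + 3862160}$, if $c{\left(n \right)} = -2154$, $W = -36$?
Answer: $\frac{1}{3860006} \approx 2.5907 \cdot 10^{-7}$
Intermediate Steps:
$\frac{1}{c{\left(X{\left(W \right)} \right)} + 3862160} = \frac{1}{-2154 + 3862160} = \frac{1}{3860006}$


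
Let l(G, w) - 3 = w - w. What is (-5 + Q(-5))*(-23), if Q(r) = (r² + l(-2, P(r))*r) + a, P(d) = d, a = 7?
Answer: -276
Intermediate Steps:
l(G, w) = 3 (l(G, w) = 3 + (w - w) = 3 + 0 = 3)
Q(r) = 7 + r² + 3*r (Q(r) = (r² + 3*r) + 7 = 7 + r² + 3*r)
(-5 + Q(-5))*(-23) = (-5 + (7 + (-5)² + 3*(-5)))*(-23) = (-5 + (7 + 25 - 15))*(-23) = (-5 + 17)*(-23) = 12*(-23) = -276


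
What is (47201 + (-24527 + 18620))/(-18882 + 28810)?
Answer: 20647/4964 ≈ 4.1593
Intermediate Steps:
(47201 + (-24527 + 18620))/(-18882 + 28810) = (47201 - 5907)/9928 = 41294*(1/9928) = 20647/4964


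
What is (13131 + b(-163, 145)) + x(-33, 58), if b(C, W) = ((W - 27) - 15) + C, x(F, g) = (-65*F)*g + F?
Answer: 137448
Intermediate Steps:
x(F, g) = F - 65*F*g (x(F, g) = -65*F*g + F = F - 65*F*g)
b(C, W) = -42 + C + W (b(C, W) = ((-27 + W) - 15) + C = (-42 + W) + C = -42 + C + W)
(13131 + b(-163, 145)) + x(-33, 58) = (13131 + (-42 - 163 + 145)) - 33*(1 - 65*58) = (13131 - 60) - 33*(1 - 3770) = 13071 - 33*(-3769) = 13071 + 124377 = 137448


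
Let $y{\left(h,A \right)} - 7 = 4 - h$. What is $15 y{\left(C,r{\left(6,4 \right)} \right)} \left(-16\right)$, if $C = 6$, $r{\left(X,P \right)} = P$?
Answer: $-1200$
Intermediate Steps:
$y{\left(h,A \right)} = 11 - h$ ($y{\left(h,A \right)} = 7 - \left(-4 + h\right) = 11 - h$)
$15 y{\left(C,r{\left(6,4 \right)} \right)} \left(-16\right) = 15 \left(11 - 6\right) \left(-16\right) = 15 \cdot 5 \left(-16\right) = 75 \left(-16\right) = -1200$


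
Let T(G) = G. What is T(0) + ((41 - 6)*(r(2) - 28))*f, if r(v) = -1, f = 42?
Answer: -42630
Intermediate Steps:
T(0) + ((41 - 6)*(r(2) - 28))*f = 0 + ((41 - 6)*(-1 - 28))*42 = 0 + (35*(-29))*42 = 0 - 1015*42 = 0 - 42630 = -42630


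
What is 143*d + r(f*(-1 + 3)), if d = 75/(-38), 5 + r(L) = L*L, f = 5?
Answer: -7115/38 ≈ -187.24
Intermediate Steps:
r(L) = -5 + L² (r(L) = -5 + L*L = -5 + L²)
d = -75/38 (d = 75*(-1/38) = -75/38 ≈ -1.9737)
143*d + r(f*(-1 + 3)) = 143*(-75/38) + (-5 + (5*(-1 + 3))²) = -10725/38 + (-5 + (5*2)²) = -10725/38 + (-5 + 10²) = -10725/38 + (-5 + 100) = -10725/38 + 95 = -7115/38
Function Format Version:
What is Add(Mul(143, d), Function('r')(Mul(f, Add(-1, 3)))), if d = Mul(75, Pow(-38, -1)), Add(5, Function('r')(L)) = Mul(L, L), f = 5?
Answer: Rational(-7115, 38) ≈ -187.24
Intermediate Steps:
Function('r')(L) = Add(-5, Pow(L, 2)) (Function('r')(L) = Add(-5, Mul(L, L)) = Add(-5, Pow(L, 2)))
d = Rational(-75, 38) (d = Mul(75, Rational(-1, 38)) = Rational(-75, 38) ≈ -1.9737)
Add(Mul(143, d), Function('r')(Mul(f, Add(-1, 3)))) = Add(Mul(143, Rational(-75, 38)), Add(-5, Pow(Mul(5, Add(-1, 3)), 2))) = Add(Rational(-10725, 38), Add(-5, Pow(Mul(5, 2), 2))) = Add(Rational(-10725, 38), Add(-5, Pow(10, 2))) = Add(Rational(-10725, 38), Add(-5, 100)) = Add(Rational(-10725, 38), 95) = Rational(-7115, 38)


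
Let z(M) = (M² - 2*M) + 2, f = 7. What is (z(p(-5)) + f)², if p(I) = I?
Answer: 1936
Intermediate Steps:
z(M) = 2 + M² - 2*M
(z(p(-5)) + f)² = ((2 + (-5)² - 2*(-5)) + 7)² = ((2 + 25 + 10) + 7)² = (37 + 7)² = 44² = 1936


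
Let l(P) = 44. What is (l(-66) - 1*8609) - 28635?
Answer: -37200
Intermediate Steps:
(l(-66) - 1*8609) - 28635 = (44 - 1*8609) - 28635 = (44 - 8609) - 28635 = -8565 - 28635 = -37200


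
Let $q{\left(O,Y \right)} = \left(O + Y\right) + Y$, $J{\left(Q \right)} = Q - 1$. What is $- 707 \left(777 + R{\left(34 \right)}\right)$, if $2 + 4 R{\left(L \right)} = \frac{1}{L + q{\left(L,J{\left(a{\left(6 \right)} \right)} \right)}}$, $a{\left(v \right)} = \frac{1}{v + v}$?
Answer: $- \frac{217948304}{397} \approx -5.4899 \cdot 10^{5}$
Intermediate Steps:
$a{\left(v \right)} = \frac{1}{2 v}$
$J{\left(Q \right)} = -1 + Q$ ($J{\left(Q \right)} = Q - 1 = -1 + Q$)
$q{\left(O,Y \right)} = O + 2 Y$
$R{\left(L \right)} = - \frac{1}{2} + \frac{1}{4 \left(- \frac{11}{6} + 2 L\right)}$ ($R{\left(L \right)} = - \frac{1}{2} + \frac{1}{4 \left(L + \left(L + 2 \left(-1 + \frac{1}{2 \cdot 6}\right)\right)\right)} = - \frac{1}{2} + \frac{1}{4 \left(L + \left(L + 2 \left(-1 + \frac{1}{2} \cdot \frac{1}{6}\right)\right)\right)} = - \frac{1}{2} + \frac{1}{4 \left(L + \left(L + 2 \left(-1 + \frac{1}{12}\right)\right)\right)} = - \frac{1}{2} + \frac{1}{4 \left(L + \left(L + 2 \left(- \frac{11}{12}\right)\right)\right)} = - \frac{1}{2} + \frac{1}{4 \left(L + \left(L - \frac{11}{6}\right)\right)} = - \frac{1}{2} + \frac{1}{4 \left(L + \left(- \frac{11}{6} + L\right)\right)} = - \frac{1}{2} + \frac{1}{4 \left(- \frac{11}{6} + 2 L\right)}$)
$- 707 \left(777 + R{\left(34 \right)}\right) = - 707 \left(777 + \frac{7 - 204}{-11 + 12 \cdot 34}\right) = - 707 \left(777 + \frac{7 - 204}{-11 + 408}\right) = - 707 \left(777 + \frac{1}{397} \left(-197\right)\right) = - 707 \left(777 - \frac{197}{397}\right) = \left(-707\right) \frac{308272}{397} = - \frac{217948304}{397}$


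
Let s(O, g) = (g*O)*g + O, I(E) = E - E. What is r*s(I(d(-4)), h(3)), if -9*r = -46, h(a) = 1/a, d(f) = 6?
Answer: 0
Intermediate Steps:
I(E) = 0
h(a) = 1/a
r = 46/9 (r = -⅑*(-46) = 46/9 ≈ 5.1111)
s(O, g) = O + O*g² (s(O, g) = (O*g)*g + O = O*g² + O = O + O*g²)
r*s(I(d(-4)), h(3)) = 46*(0*(1 + (1/3)²))/9 = 46*(0*(1 + (⅓)²))/9 = 46*(0*(1 + ⅑))/9 = 46*(0*(10/9))/9 = (46/9)*0 = 0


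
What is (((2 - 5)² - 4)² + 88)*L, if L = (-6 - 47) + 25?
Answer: -3164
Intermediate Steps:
L = -28 (L = -53 + 25 = -28)
(((2 - 5)² - 4)² + 88)*L = (((2 - 5)² - 4)² + 88)*(-28) = (((-3)² - 4)² + 88)*(-28) = ((9 - 4)² + 88)*(-28) = (5² + 88)*(-28) = (25 + 88)*(-28) = 113*(-28) = -3164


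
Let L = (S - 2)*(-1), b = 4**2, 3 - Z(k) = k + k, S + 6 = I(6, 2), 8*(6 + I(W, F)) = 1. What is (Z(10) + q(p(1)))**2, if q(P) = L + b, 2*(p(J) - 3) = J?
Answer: 10609/64 ≈ 165.77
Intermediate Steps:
I(W, F) = -47/8 (I(W, F) = -6 + (1/8)*1 = -6 + 1/8 = -47/8)
S = -95/8 (S = -6 - 47/8 = -95/8 ≈ -11.875)
Z(k) = 3 - 2*k (Z(k) = 3 - (k + k) = 3 - 2*k)
b = 16
L = 111/8 (L = (-95/8 - 2)*(-1) = -111/8*(-1) = 111/8 ≈ 13.875)
p(J) = 3 + J/2
q(P) = 239/8 (q(P) = 111/8 + 16 = 239/8)
(Z(10) + q(p(1)))**2 = ((3 - 2*10) + 239/8)**2 = ((3 - 20) + 239/8)**2 = (-17 + 239/8)**2 = (103/8)**2 = 10609/64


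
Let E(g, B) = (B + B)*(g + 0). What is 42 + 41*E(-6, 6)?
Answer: -2910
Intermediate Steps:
E(g, B) = 2*B*g (E(g, B) = (2*B)*g = 2*B*g)
42 + 41*E(-6, 6) = 42 + 41*(2*6*(-6)) = 42 + 41*(-72) = 42 - 2952 = -2910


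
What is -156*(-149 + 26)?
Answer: 19188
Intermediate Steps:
-156*(-149 + 26) = -156*(-123) = 19188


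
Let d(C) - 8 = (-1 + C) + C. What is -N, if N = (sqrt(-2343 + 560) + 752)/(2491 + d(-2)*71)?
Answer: -47/169 - I*sqrt(1783)/2704 ≈ -0.27811 - 0.015616*I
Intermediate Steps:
d(C) = 7 + 2*C (d(C) = 8 + ((-1 + C) + C) = 8 + (-1 + 2*C) = 7 + 2*C)
N = 47/169 + I*sqrt(1783)/2704 (N = (sqrt(-2343 + 560) + 752)/(2491 + (7 + 2*(-2))*71) = (sqrt(-1783) + 752)/(2491 + (7 - 4)*71) = (I*sqrt(1783) + 752)/(2491 + 3*71) = (752 + I*sqrt(1783))/(2491 + 213) = (752 + I*sqrt(1783))/2704 = (752 + I*sqrt(1783))*(1/2704) = 47/169 + I*sqrt(1783)/2704 ≈ 0.27811 + 0.015616*I)
-N = -(47/169 + I*sqrt(1783)/2704) = -47/169 - I*sqrt(1783)/2704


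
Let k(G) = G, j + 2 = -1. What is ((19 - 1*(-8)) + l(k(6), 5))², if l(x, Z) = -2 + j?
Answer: 484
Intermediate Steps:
j = -3 (j = -2 - 1 = -3)
l(x, Z) = -5 (l(x, Z) = -2 - 3 = -5)
((19 - 1*(-8)) + l(k(6), 5))² = ((19 - 1*(-8)) - 5)² = ((19 + 8) - 5)² = (27 - 5)² = 22² = 484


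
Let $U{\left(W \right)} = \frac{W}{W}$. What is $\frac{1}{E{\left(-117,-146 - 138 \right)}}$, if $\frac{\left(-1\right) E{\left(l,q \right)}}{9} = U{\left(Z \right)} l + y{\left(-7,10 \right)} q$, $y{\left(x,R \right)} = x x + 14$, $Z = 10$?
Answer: $\frac{1}{162081} \approx 6.1698 \cdot 10^{-6}$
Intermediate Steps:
$U{\left(W \right)} = 1$
$y{\left(x,R \right)} = 14 + x^{2}$ ($y{\left(x,R \right)} = x^{2} + 14 = 14 + x^{2}$)
$E{\left(l,q \right)} = - 567 q - 9 l$ ($E{\left(l,q \right)} = - 9 \left(1 l + \left(14 + \left(-7\right)^{2}\right) q\right) = - 9 \left(l + \left(14 + 49\right) q\right) = - 9 \left(l + 63 q\right) = - 567 q - 9 l$)
$\frac{1}{E{\left(-117,-146 - 138 \right)}} = \frac{1}{- 567 \left(-146 - 138\right) - -1053} = \frac{1}{- 567 \left(-146 - 138\right) + 1053} = \frac{1}{\left(-567\right) \left(-284\right) + 1053} = \frac{1}{161028 + 1053} = \frac{1}{162081}$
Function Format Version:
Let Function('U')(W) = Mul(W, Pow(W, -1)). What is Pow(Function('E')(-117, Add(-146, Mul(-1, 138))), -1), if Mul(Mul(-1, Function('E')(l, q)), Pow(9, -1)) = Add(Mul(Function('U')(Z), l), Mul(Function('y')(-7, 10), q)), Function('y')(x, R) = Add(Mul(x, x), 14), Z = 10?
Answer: Rational(1, 162081) ≈ 6.1698e-6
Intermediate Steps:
Function('U')(W) = 1
Function('y')(x, R) = Add(14, Pow(x, 2)) (Function('y')(x, R) = Add(Pow(x, 2), 14) = Add(14, Pow(x, 2)))
Function('E')(l, q) = Add(Mul(-567, q), Mul(-9, l)) (Function('E')(l, q) = Mul(-9, Add(Mul(1, l), Mul(Add(14, Pow(-7, 2)), q))) = Mul(-9, Add(l, Mul(Add(14, 49), q))) = Mul(-9, Add(l, Mul(63, q))) = Add(Mul(-567, q), Mul(-9, l)))
Pow(Function('E')(-117, Add(-146, Mul(-1, 138))), -1) = Pow(Add(Mul(-567, Add(-146, Mul(-1, 138))), Mul(-9, -117)), -1) = Pow(Add(Mul(-567, Add(-146, -138)), 1053), -1) = Pow(Add(Mul(-567, -284), 1053), -1) = Pow(Add(161028, 1053), -1) = Pow(162081, -1) = Rational(1, 162081)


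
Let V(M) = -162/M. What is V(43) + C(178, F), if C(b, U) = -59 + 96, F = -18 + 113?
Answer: 1429/43 ≈ 33.233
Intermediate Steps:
F = 95
C(b, U) = 37
V(43) + C(178, F) = -162/43 + 37 = 1429/43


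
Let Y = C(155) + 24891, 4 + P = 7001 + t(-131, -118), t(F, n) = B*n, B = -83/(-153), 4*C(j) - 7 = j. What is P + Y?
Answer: 9750533/306 ≈ 31865.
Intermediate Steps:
C(j) = 7/4 + j/4
B = 83/153 (B = -83*(-1/153) = 83/153 ≈ 0.54248)
t(F, n) = 83*n/153
P = 1060747/153 (P = -4 + (7001 + (83/153)*(-118)) = -4 + (7001 - 9794/153) = -4 + 1061359/153 = 1060747/153 ≈ 6933.0)
Y = 49863/2 (Y = (7/4 + (¼)*155) + 24891 = (7/4 + 155/4) + 24891 = 81/2 + 24891 = 49863/2 ≈ 24932.)
P + Y = 1060747/153 + 49863/2 = 9750533/306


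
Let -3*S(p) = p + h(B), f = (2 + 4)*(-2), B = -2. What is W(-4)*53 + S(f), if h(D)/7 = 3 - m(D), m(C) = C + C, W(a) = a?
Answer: -673/3 ≈ -224.33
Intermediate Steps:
m(C) = 2*C
f = -12 (f = 6*(-2) = -12)
h(D) = 21 - 14*D (h(D) = 7*(3 - 2*D) = 21 - 14*D)
S(p) = -49/3 - p/3 (S(p) = -(p + (21 - 14*(-2)))/3 = -(p + (21 + 28))/3 = -(p + 49)/3 = -(49 + p)/3 = -49/3 - p/3)
W(-4)*53 + S(f) = -4*53 + (-49/3 - ⅓*(-12)) = -212 + (-49/3 + 4) = -212 - 37/3 = -673/3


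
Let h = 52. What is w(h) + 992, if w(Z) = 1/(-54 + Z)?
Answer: 1983/2 ≈ 991.50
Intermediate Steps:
w(h) + 992 = 1/(-54 + 52) + 992 = 1/(-2) + 992 = -1/2 + 992 = 1983/2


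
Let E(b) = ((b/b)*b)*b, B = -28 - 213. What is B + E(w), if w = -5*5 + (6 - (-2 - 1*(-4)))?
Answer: 200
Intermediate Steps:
B = -241
w = -21 (w = -25 + (6 - (-2 + 4)) = -25 + (6 - 1*2) = -25 + (6 - 2) = -25 + 4 = -21)
E(b) = b² (E(b) = (1*b)*b = b*b = b²)
B + E(w) = -241 + (-21)² = -241 + 441 = 200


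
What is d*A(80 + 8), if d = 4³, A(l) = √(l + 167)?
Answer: 64*√255 ≈ 1022.0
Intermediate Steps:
A(l) = √(167 + l)
d = 64
d*A(80 + 8) = 64*√(167 + (80 + 8)) = 64*√(167 + 88) = 64*√255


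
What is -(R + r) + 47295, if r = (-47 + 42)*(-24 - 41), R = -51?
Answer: 47021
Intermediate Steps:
r = 325 (r = -5*(-65) = 325)
-(R + r) + 47295 = -(-51 + 325) + 47295 = -1*274 + 47295 = -274 + 47295 = 47021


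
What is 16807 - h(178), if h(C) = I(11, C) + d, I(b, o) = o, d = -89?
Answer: 16718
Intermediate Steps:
h(C) = -89 + C (h(C) = C - 89 = -89 + C)
16807 - h(178) = 16807 - (-89 + 178) = 16807 - 1*89 = 16807 - 89 = 16718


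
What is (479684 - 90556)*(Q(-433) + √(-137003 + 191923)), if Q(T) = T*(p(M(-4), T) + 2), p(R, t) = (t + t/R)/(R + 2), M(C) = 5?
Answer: 425948847872/35 + 778256*√13730 ≈ 1.2261e+10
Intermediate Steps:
p(R, t) = (t + t/R)/(2 + R)
Q(T) = T*(2 + 6*T/35) (Q(T) = T*(T*(1 + 5)/(5*(2 + 5)) + 2) = T*(T*(⅕)*6/7 + 2) = T*(T*(⅕)*(⅐)*6 + 2) = T*(6*T/35 + 2) = T*(2 + 6*T/35))
(479684 - 90556)*(Q(-433) + √(-137003 + 191923)) = (479684 - 90556)*((2/35)*(-433)*(35 + 3*(-433)) + √(-137003 + 191923)) = 389128*((2/35)*(-433)*(35 - 1299) + √54920) = 389128*((2/35)*(-433)*(-1264) + 2*√13730) = 389128*(1094624/35 + 2*√13730) = 425948847872/35 + 778256*√13730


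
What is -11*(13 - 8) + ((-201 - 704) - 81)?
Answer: -1041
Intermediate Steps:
-11*(13 - 8) + ((-201 - 704) - 81) = -11*5 + (-905 - 81) = -55 - 986 = -1041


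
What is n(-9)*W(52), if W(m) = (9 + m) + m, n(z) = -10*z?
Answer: 10170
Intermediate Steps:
W(m) = 9 + 2*m
n(-9)*W(52) = (-10*(-9))*(9 + 2*52) = 90*(9 + 104) = 90*113 = 10170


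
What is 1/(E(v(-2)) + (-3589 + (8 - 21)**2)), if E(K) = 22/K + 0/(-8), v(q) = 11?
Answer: -1/3418 ≈ -0.00029257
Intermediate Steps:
E(K) = 22/K (E(K) = 22/K + 0*(-1/8) = 22/K + 0 = 22/K)
1/(E(v(-2)) + (-3589 + (8 - 21)**2)) = 1/(22/11 + (-3589 + (8 - 21)**2)) = 1/(22*(1/11) + (-3589 + (-13)**2)) = 1/(2 + (-3589 + 169)) = 1/(2 - 3420) = 1/(-3418) = -1/3418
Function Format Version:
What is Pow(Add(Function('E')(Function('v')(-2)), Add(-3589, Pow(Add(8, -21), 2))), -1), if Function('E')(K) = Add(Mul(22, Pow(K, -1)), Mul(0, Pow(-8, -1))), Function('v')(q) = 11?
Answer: Rational(-1, 3418) ≈ -0.00029257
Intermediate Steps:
Function('E')(K) = Mul(22, Pow(K, -1)) (Function('E')(K) = Add(Mul(22, Pow(K, -1)), Mul(0, Rational(-1, 8))) = Add(Mul(22, Pow(K, -1)), 0) = Mul(22, Pow(K, -1)))
Pow(Add(Function('E')(Function('v')(-2)), Add(-3589, Pow(Add(8, -21), 2))), -1) = Pow(Add(Mul(22, Pow(11, -1)), Add(-3589, Pow(Add(8, -21), 2))), -1) = Pow(Add(Mul(22, Rational(1, 11)), Add(-3589, Pow(-13, 2))), -1) = Pow(Add(2, Add(-3589, 169)), -1) = Pow(Add(2, -3420), -1) = Pow(-3418, -1) = Rational(-1, 3418)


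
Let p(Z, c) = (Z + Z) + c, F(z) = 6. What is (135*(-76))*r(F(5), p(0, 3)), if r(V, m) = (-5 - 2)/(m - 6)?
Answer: -23940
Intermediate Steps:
p(Z, c) = c + 2*Z (p(Z, c) = 2*Z + c = c + 2*Z)
r(V, m) = -7/(-6 + m)
(135*(-76))*r(F(5), p(0, 3)) = (135*(-76))*(-7/(-6 + (3 + 2*0))) = -(-71820)/(-6 + (3 + 0)) = -(-71820)/(-6 + 3) = -(-71820)/(-3) = -(-71820)*(-1)/3 = -10260*7/3 = -23940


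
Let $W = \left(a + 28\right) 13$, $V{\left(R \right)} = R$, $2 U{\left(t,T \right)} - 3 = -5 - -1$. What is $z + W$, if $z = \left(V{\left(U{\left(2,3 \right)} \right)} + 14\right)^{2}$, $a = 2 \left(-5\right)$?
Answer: $\frac{1665}{4} \approx 416.25$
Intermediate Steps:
$a = -10$
$U{\left(t,T \right)} = - \frac{1}{2}$ ($U{\left(t,T \right)} = \frac{3}{2} + \frac{-5 - -1}{2} = \frac{3}{2} + \frac{-5 + 1}{2} = \frac{3}{2} + \frac{1}{2} \left(-4\right) = \frac{3}{2} - 2 = - \frac{1}{2}$)
$W = 234$ ($W = \left(-10 + 28\right) 13 = 18 \cdot 13 = 234$)
$z = \frac{729}{4}$ ($z = \left(- \frac{1}{2} + 14\right)^{2} = \left(\frac{27}{2}\right)^{2} = \frac{729}{4} \approx 182.25$)
$z + W = \frac{729}{4} + 234 = \frac{1665}{4}$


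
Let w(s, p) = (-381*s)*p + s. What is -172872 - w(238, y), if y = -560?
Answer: -50952790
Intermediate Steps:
w(s, p) = s - 381*p*s (w(s, p) = -381*p*s + s = s - 381*p*s)
-172872 - w(238, y) = -172872 - 238*(1 - 381*(-560)) = -172872 - 238*(1 + 213360) = -172872 - 238*213361 = -172872 - 1*50779918 = -172872 - 50779918 = -50952790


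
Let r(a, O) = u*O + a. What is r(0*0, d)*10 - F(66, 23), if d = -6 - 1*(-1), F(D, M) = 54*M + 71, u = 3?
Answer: -1463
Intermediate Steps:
F(D, M) = 71 + 54*M
d = -5 (d = -6 + 1 = -5)
r(a, O) = a + 3*O (r(a, O) = 3*O + a = a + 3*O)
r(0*0, d)*10 - F(66, 23) = (0*0 + 3*(-5))*10 - (71 + 54*23) = (0 - 15)*10 - (71 + 1242) = -15*10 - 1*1313 = -150 - 1313 = -1463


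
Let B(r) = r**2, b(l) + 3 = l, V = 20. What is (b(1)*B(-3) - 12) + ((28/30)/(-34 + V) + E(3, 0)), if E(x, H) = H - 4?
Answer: -511/15 ≈ -34.067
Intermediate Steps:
b(l) = -3 + l
E(x, H) = -4 + H
(b(1)*B(-3) - 12) + ((28/30)/(-34 + V) + E(3, 0)) = ((-3 + 1)*(-3)**2 - 12) + ((28/30)/(-34 + 20) + (-4 + 0)) = (-2*9 - 12) + ((28*(1/30))/(-14) - 4) = (-18 - 12) + ((14/15)*(-1/14) - 4) = -30 + (-1/15 - 4) = -30 - 61/15 = -511/15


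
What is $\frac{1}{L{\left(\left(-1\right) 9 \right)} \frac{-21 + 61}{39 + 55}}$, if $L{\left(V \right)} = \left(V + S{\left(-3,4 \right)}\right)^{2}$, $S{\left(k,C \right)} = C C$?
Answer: $\frac{47}{980} \approx 0.047959$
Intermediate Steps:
$S{\left(k,C \right)} = C^{2}$
$L{\left(V \right)} = \left(16 + V\right)^{2}$ ($L{\left(V \right)} = \left(V + 4^{2}\right)^{2} = \left(V + 16\right)^{2} = \left(16 + V\right)^{2}$)
$\frac{1}{L{\left(\left(-1\right) 9 \right)} \frac{-21 + 61}{39 + 55}} = \frac{1}{\left(16 - 9\right)^{2} \frac{-21 + 61}{39 + 55}} = \frac{1}{\left(16 - 9\right)^{2} \cdot \frac{40}{94}} = \frac{1}{7^{2} \cdot 40 \cdot \frac{1}{94}} = \frac{1}{49 \cdot \frac{20}{47}} = \frac{1}{\frac{980}{47}} = \frac{47}{980}$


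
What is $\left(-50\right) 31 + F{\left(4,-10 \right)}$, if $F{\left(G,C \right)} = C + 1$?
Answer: $-1559$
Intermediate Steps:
$F{\left(G,C \right)} = 1 + C$
$\left(-50\right) 31 + F{\left(4,-10 \right)} = \left(-50\right) 31 + \left(1 - 10\right) = -1550 - 9 = -1559$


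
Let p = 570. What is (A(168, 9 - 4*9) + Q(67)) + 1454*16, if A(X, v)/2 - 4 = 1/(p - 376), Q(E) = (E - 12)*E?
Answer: 2614830/97 ≈ 26957.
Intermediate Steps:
Q(E) = E*(-12 + E) (Q(E) = (-12 + E)*E = E*(-12 + E))
A(X, v) = 777/97 (A(X, v) = 8 + 2/(570 - 376) = 8 + 2/194 = 8 + 2*(1/194) = 8 + 1/97 = 777/97)
(A(168, 9 - 4*9) + Q(67)) + 1454*16 = (777/97 + 67*(-12 + 67)) + 1454*16 = (777/97 + 67*55) + 23264 = (777/97 + 3685) + 23264 = 358222/97 + 23264 = 2614830/97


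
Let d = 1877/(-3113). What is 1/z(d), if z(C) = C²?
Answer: 9690769/3523129 ≈ 2.7506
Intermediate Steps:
d = -1877/3113 (d = 1877*(-1/3113) = -1877/3113 ≈ -0.60295)
1/z(d) = 1/((-1877/3113)²) = 1/(3523129/9690769) = 9690769/3523129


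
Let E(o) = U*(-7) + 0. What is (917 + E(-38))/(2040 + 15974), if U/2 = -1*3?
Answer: 959/18014 ≈ 0.053236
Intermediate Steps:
U = -6 (U = 2*(-1*3) = 2*(-3) = -6)
E(o) = 42 (E(o) = -6*(-7) + 0 = 42 + 0 = 42)
(917 + E(-38))/(2040 + 15974) = (917 + 42)/(2040 + 15974) = 959/18014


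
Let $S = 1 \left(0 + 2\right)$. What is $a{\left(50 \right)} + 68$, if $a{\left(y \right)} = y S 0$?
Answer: $68$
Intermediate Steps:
$S = 2$ ($S = 1 \cdot 2 = 2$)
$a{\left(y \right)} = 0$ ($a{\left(y \right)} = y 2 \cdot 0 = 2 y 0 = 0$)
$a{\left(50 \right)} + 68 = 0 + 68 = 68$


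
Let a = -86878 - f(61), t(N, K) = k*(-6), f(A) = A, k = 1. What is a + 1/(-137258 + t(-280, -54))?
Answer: -11933594897/137264 ≈ -86939.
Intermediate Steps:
t(N, K) = -6 (t(N, K) = 1*(-6) = -6)
a = -86939 (a = -86878 - 1*61 = -86878 - 61 = -86939)
a + 1/(-137258 + t(-280, -54)) = -86939 + 1/(-137258 - 6) = -86939 + 1/(-137264) = -86939 - 1/137264 = -11933594897/137264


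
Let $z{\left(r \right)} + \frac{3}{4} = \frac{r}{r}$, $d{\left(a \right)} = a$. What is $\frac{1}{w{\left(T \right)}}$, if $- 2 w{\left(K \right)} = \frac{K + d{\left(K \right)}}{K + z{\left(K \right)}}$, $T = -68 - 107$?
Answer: $- \frac{699}{700} \approx -0.99857$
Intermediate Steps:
$z{\left(r \right)} = \frac{1}{4}$ ($z{\left(r \right)} = - \frac{3}{4} + \frac{r}{r} = - \frac{3}{4} + 1 = \frac{1}{4}$)
$T = -175$ ($T = -68 - 107 = -175$)
$w{\left(K \right)} = - \frac{K}{\frac{1}{4} + K}$ ($w{\left(K \right)} = - \frac{\left(K + K\right) \frac{1}{K + \frac{1}{4}}}{2} = - \frac{2 K \frac{1}{\frac{1}{4} + K}}{2} = - \frac{K}{\frac{1}{4} + K}$)
$\frac{1}{w{\left(T \right)}} = \frac{1}{\left(-4\right) \left(-175\right) \frac{1}{1 + 4 \left(-175\right)}} = \frac{1}{\left(-4\right) \left(-175\right) \frac{1}{1 - 700}} = \frac{1}{\left(-4\right) \left(-175\right) \frac{1}{-699}} = \frac{1}{\left(-4\right) \left(-175\right) \left(- \frac{1}{699}\right)} = \frac{1}{- \frac{700}{699}} = - \frac{699}{700}$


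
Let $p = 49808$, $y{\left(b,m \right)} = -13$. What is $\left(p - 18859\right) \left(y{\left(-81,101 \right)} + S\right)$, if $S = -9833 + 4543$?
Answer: $-164122547$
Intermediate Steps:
$S = -5290$
$\left(p - 18859\right) \left(y{\left(-81,101 \right)} + S\right) = \left(49808 - 18859\right) \left(-13 - 5290\right) = 30949 \left(-5303\right) = -164122547$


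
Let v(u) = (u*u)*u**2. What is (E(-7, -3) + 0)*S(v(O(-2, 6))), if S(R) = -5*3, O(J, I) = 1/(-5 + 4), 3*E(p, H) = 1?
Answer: -5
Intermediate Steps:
E(p, H) = 1/3 (E(p, H) = (1/3)*1 = 1/3)
O(J, I) = -1 (O(J, I) = 1/(-1) = -1)
v(u) = u**4 (v(u) = u**2*u**2 = u**4)
S(R) = -15
(E(-7, -3) + 0)*S(v(O(-2, 6))) = (1/3 + 0)*(-15) = (1/3)*(-15) = -5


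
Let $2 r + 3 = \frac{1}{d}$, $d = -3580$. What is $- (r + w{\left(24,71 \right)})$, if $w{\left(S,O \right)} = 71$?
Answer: $- \frac{497619}{7160} \approx -69.5$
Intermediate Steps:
$r = - \frac{10741}{7160}$ ($r = - \frac{3}{2} + \frac{1}{2 \left(-3580\right)} = - \frac{3}{2} + \frac{1}{2} \left(- \frac{1}{3580}\right) = - \frac{3}{2} - \frac{1}{7160} = - \frac{10741}{7160} \approx -1.5001$)
$- (r + w{\left(24,71 \right)}) = - (- \frac{10741}{7160} + 71) = \left(-1\right) \frac{497619}{7160} = - \frac{497619}{7160}$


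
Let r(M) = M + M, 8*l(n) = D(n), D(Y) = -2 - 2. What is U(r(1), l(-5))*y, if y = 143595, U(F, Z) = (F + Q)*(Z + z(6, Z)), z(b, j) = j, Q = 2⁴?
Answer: -2584710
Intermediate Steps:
Q = 16
D(Y) = -4
l(n) = -½ (l(n) = (⅛)*(-4) = -½)
r(M) = 2*M
U(F, Z) = 2*Z*(16 + F) (U(F, Z) = (F + 16)*(Z + Z) = (16 + F)*(2*Z) = 2*Z*(16 + F))
U(r(1), l(-5))*y = (2*(-½)*(16 + 2*1))*143595 = (2*(-½)*(16 + 2))*143595 = (2*(-½)*18)*143595 = -18*143595 = -2584710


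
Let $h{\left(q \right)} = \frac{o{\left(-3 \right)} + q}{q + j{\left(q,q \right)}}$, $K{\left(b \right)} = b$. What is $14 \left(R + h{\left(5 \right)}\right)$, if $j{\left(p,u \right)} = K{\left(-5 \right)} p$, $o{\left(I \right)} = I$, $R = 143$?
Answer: $\frac{10003}{5} \approx 2000.6$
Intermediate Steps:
$j{\left(p,u \right)} = - 5 p$
$h{\left(q \right)} = - \frac{-3 + q}{4 q}$ ($h{\left(q \right)} = \frac{-3 + q}{q - 5 q} = \frac{-3 + q}{\left(-4\right) q} = \left(-3 + q\right) \left(- \frac{1}{4 q}\right) = - \frac{-3 + q}{4 q}$)
$14 \left(R + h{\left(5 \right)}\right) = 14 \left(143 + \frac{3 - 5}{4 \cdot 5}\right) = 14 \left(143 + \frac{1}{4} \cdot \frac{1}{5} \left(3 - 5\right)\right) = 14 \left(143 + \frac{1}{4} \cdot \frac{1}{5} \left(-2\right)\right) = 14 \left(143 - \frac{1}{10}\right) = 14 \cdot \frac{1429}{10} = \frac{10003}{5}$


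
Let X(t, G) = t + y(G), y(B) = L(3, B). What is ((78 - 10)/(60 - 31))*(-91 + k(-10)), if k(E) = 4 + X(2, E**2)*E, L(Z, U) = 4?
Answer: -9996/29 ≈ -344.69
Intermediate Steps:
y(B) = 4
X(t, G) = 4 + t (X(t, G) = t + 4 = 4 + t)
k(E) = 4 + 6*E (k(E) = 4 + (4 + 2)*E = 4 + 6*E)
((78 - 10)/(60 - 31))*(-91 + k(-10)) = ((78 - 10)/(60 - 31))*(-91 + (4 + 6*(-10))) = (68/29)*(-91 + (4 - 60)) = (68*(1/29))*(-91 - 56) = (68/29)*(-147) = -9996/29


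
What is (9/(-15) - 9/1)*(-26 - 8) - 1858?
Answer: -7658/5 ≈ -1531.6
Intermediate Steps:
(9/(-15) - 9/1)*(-26 - 8) - 1858 = (9*(-1/15) - 9*1)*(-34) - 1858 = (-⅗ - 9)*(-34) - 1858 = -48/5*(-34) - 1858 = 1632/5 - 1858 = -7658/5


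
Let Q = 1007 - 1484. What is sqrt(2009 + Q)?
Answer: 2*sqrt(383) ≈ 39.141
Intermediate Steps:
Q = -477
sqrt(2009 + Q) = sqrt(2009 - 477) = sqrt(1532) = 2*sqrt(383)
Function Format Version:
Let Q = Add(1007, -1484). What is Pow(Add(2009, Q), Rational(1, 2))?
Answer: Mul(2, Pow(383, Rational(1, 2))) ≈ 39.141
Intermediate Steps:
Q = -477
Pow(Add(2009, Q), Rational(1, 2)) = Pow(Add(2009, -477), Rational(1, 2)) = Pow(1532, Rational(1, 2)) = Mul(2, Pow(383, Rational(1, 2)))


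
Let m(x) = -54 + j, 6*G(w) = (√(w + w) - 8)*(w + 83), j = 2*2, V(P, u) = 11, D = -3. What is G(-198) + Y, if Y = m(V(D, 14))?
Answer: 310/3 - 115*I*√11 ≈ 103.33 - 381.41*I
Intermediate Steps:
j = 4
G(w) = (-8 + √2*√w)*(83 + w)/6 (G(w) = ((√(w + w) - 8)*(w + 83))/6 = ((√(2*w) - 8)*(83 + w))/6 = ((√2*√w - 8)*(83 + w))/6 = ((-8 + √2*√w)*(83 + w))/6 = (-8 + √2*√w)*(83 + w)/6)
m(x) = -50 (m(x) = -54 + 4 = -50)
Y = -50
G(-198) + Y = (-332/3 - 4/3*(-198) + √2*(-198)^(3/2)/6 + 83*√2*√(-198)/6) - 50 = (-332/3 + 264 + √2*(-594*I*√22)/6 + 83*√2*(3*I*√22)/6) - 50 = (-332/3 + 264 - 198*I*√11 + 83*I*√11) - 50 = (460/3 - 115*I*√11) - 50 = 310/3 - 115*I*√11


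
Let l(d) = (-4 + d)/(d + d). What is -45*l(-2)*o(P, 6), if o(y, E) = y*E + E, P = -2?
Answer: 405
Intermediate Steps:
l(d) = (-4 + d)/(2*d) (l(d) = (-4 + d)/((2*d)) = (-4 + d)*(1/(2*d)) = (-4 + d)/(2*d))
o(y, E) = E + E*y (o(y, E) = E*y + E = E + E*y)
-45*l(-2)*o(P, 6) = -45*(½)*(-4 - 2)/(-2)*6*(1 - 2) = -45*(½)*(-½)*(-6)*6*(-1) = -135*(-6)/2 = -45*(-9) = 405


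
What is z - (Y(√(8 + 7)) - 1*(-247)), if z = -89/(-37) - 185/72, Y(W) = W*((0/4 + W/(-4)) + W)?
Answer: -688415/2664 ≈ -258.41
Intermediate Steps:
Y(W) = 3*W²/4 (Y(W) = W*((0*(¼) + W*(-¼)) + W) = W*((0 - W/4) + W) = W*(-W/4 + W) = W*(3*W/4) = 3*W²/4)
z = -437/2664 (z = -89*(-1/37) - 185*1/72 = 89/37 - 185/72 = -437/2664 ≈ -0.16404)
z - (Y(√(8 + 7)) - 1*(-247)) = -437/2664 - (3*(√(8 + 7))²/4 - 1*(-247)) = -437/2664 - (3*(√15)²/4 + 247) = -437/2664 - ((¾)*15 + 247) = -437/2664 - (45/4 + 247) = -437/2664 - 1*1033/4 = -437/2664 - 1033/4 = -688415/2664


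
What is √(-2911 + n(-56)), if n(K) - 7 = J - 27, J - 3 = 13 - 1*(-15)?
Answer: 10*I*√29 ≈ 53.852*I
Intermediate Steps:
J = 31 (J = 3 + (13 - 1*(-15)) = 3 + (13 + 15) = 3 + 28 = 31)
n(K) = 11 (n(K) = 7 + (31 - 27) = 7 + 4 = 11)
√(-2911 + n(-56)) = √(-2911 + 11) = √(-2900) = 10*I*√29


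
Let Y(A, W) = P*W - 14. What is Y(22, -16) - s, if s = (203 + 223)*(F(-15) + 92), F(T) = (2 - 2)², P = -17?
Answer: -38934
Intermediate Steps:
F(T) = 0 (F(T) = 0² = 0)
Y(A, W) = -14 - 17*W (Y(A, W) = -17*W - 14 = -14 - 17*W)
s = 39192 (s = (203 + 223)*(0 + 92) = 426*92 = 39192)
Y(22, -16) - s = (-14 - 17*(-16)) - 1*39192 = (-14 + 272) - 39192 = 258 - 39192 = -38934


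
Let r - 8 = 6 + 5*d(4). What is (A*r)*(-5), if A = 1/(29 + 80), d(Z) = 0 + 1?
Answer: -95/109 ≈ -0.87156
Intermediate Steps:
d(Z) = 1
r = 19 (r = 8 + (6 + 5*1) = 8 + (6 + 5) = 8 + 11 = 19)
A = 1/109 ≈ 0.0091743
(A*r)*(-5) = ((1/109)*19)*(-5) = (19/109)*(-5) = -95/109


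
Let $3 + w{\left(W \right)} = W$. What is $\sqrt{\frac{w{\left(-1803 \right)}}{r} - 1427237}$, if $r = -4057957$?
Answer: $\frac{i \sqrt{23502333099992134871}}{4057957} \approx 1194.7 i$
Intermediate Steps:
$w{\left(W \right)} = -3 + W$
$\sqrt{\frac{w{\left(-1803 \right)}}{r} - 1427237} = \sqrt{\frac{-3 - 1803}{-4057957} - 1427237} = \sqrt{\left(-1806\right) \left(- \frac{1}{4057957}\right) - 1427237} = \sqrt{\frac{1806}{4057957} - 1427237} = \sqrt{- \frac{5791666373003}{4057957}} = \frac{i \sqrt{23502333099992134871}}{4057957}$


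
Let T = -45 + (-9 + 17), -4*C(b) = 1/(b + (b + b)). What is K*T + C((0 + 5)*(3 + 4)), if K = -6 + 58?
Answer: -808081/420 ≈ -1924.0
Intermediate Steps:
C(b) = -1/(12*b) (C(b) = -1/(4*(b + (b + b))) = -1/(4*(b + 2*b)) = -1/(3*b)/4 = -1/(12*b))
K = 52
T = -37 (T = -45 + 8 = -37)
K*T + C((0 + 5)*(3 + 4)) = 52*(-37) - 1/((0 + 5)*(3 + 4))/12 = -1924 - 1/(12*(5*7)) = -1924 - 1/12/35 = -1924 - 1/12*1/35 = -1924 - 1/420 = -808081/420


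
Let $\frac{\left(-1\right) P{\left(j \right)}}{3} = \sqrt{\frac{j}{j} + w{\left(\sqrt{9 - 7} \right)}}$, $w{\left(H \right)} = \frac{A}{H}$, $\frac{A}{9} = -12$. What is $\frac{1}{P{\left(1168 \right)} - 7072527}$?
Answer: $- \frac{1}{7072527 + 3 \sqrt{1 - 54 \sqrt{2}}} \approx -1.4139 \cdot 10^{-7} + 5.2067 \cdot 10^{-13} i$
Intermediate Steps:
$A = -108$ ($A = 9 \left(-12\right) = -108$)
$w{\left(H \right)} = - \frac{108}{H}$
$P{\left(j \right)} = - 3 \sqrt{1 - 54 \sqrt{2}}$ ($P{\left(j \right)} = - 3 \sqrt{\frac{j}{j} - \frac{108}{\sqrt{9 - 7}}} = - 3 \sqrt{1 - \frac{108}{\sqrt{2}}} = - 3 \sqrt{1 - 108 \frac{\sqrt{2}}{2}} = - 3 \sqrt{1 - 54 \sqrt{2}}$)
$\frac{1}{P{\left(1168 \right)} - 7072527} = \frac{1}{- 3 \sqrt{1 - 54 \sqrt{2}} - 7072527} = \frac{1}{-7072527 - 3 \sqrt{1 - 54 \sqrt{2}}}$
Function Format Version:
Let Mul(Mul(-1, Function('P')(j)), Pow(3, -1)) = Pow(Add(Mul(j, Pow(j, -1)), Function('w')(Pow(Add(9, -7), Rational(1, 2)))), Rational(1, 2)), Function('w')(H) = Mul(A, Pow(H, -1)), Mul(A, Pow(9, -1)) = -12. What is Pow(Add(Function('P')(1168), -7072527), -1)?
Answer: Mul(-1, Pow(Add(7072527, Mul(3, Pow(Add(1, Mul(-54, Pow(2, Rational(1, 2)))), Rational(1, 2)))), -1)) ≈ Add(-1.4139e-7, Mul(5.2067e-13, I))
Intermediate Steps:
A = -108 (A = Mul(9, -12) = -108)
Function('w')(H) = Mul(-108, Pow(H, -1))
Function('P')(j) = Mul(-3, Pow(Add(1, Mul(-54, Pow(2, Rational(1, 2)))), Rational(1, 2))) (Function('P')(j) = Mul(-3, Pow(Add(Mul(j, Pow(j, -1)), Mul(-108, Pow(Pow(Add(9, -7), Rational(1, 2)), -1))), Rational(1, 2))) = Mul(-3, Pow(Add(1, Mul(-108, Pow(Pow(2, Rational(1, 2)), -1))), Rational(1, 2))) = Mul(-3, Pow(Add(1, Mul(-108, Mul(Rational(1, 2), Pow(2, Rational(1, 2))))), Rational(1, 2))) = Mul(-3, Pow(Add(1, Mul(-54, Pow(2, Rational(1, 2)))), Rational(1, 2))))
Pow(Add(Function('P')(1168), -7072527), -1) = Pow(Add(Mul(-3, Pow(Add(1, Mul(-54, Pow(2, Rational(1, 2)))), Rational(1, 2))), -7072527), -1) = Pow(Add(-7072527, Mul(-3, Pow(Add(1, Mul(-54, Pow(2, Rational(1, 2)))), Rational(1, 2)))), -1)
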